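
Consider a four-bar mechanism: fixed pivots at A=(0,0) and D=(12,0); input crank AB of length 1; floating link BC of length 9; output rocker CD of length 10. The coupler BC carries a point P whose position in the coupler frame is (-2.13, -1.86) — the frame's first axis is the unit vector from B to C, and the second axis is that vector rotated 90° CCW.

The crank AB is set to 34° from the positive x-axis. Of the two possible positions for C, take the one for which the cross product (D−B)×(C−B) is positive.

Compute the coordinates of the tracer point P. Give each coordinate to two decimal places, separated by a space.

1.15 -2.25

A=(0,0), D=(12.00,0)
B = A + 1.00·(cos34°, sin34°) = (0.8290, 0.5592)
|BD| = 11.1849
circle(B,9.00) ∩ circle(D,10.00): a=4.7431, h=7.6487
  candidates: C₊=(5.9486,7.9612) cross=85.550; C₋=(5.1838,-7.3171) cross=-85.550
  mode + wants cross > 0 → take C=(5.9486,7.9612) (cross=85.550)
ex = (C−B)/|BC| = (0.5688,0.8224); ey = (-0.8224,0.5688)
P = B + -2.13·ex + -1.86·ey = (1.1472,-2.2507)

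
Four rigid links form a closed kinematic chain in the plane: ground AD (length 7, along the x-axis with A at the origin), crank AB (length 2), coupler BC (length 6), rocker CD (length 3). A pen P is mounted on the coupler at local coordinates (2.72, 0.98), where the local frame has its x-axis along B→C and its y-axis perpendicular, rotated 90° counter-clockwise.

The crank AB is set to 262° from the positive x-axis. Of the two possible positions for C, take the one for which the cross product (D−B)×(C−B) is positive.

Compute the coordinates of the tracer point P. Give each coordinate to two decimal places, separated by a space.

1.29 0.45

A=(0,0), D=(7.00,0)
B = A + 2.00·(cos262°, sin262°) = (-0.2783, -1.9805)
|BD| = 7.5430
circle(B,6.00) ∩ circle(D,3.00): a=5.5612, h=2.2522
  candidates: C₊=(4.4964,1.6529) cross=16.989; C₋=(5.6791,-2.6936) cross=-16.989
  mode + wants cross > 0 → take C=(4.4964,1.6529) (cross=16.989)
ex = (C−B)/|BC| = (0.7958,0.6056); ey = (-0.6056,0.7958)
P = B + 2.72·ex + 0.98·ey = (1.2928,0.4465)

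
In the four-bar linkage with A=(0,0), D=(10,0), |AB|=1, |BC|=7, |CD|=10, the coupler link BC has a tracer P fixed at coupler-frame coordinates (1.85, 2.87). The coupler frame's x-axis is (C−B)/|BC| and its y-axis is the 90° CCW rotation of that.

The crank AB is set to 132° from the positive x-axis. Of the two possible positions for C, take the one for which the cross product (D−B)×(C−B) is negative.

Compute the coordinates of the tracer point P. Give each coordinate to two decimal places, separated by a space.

A=(0,0), D=(10.00,0)
B = A + 1.00·(cos132°, sin132°) = (-0.6691, 0.7431)
|BD| = 10.6950
circle(B,7.00) ∩ circle(D,10.00): a=2.9632, h=6.3419
  candidates: C₊=(2.7276,6.8638) cross=67.826; C₋=(1.8462,-5.7893) cross=-67.826
  mode - wants cross < 0 → take C=(1.8462,-5.7893) (cross=-67.826)
ex = (C−B)/|BC| = (0.3593,-0.9332); ey = (0.9332,0.3593)
P = B + 1.85·ex + 2.87·ey = (2.6739,0.0480)

2.67 0.05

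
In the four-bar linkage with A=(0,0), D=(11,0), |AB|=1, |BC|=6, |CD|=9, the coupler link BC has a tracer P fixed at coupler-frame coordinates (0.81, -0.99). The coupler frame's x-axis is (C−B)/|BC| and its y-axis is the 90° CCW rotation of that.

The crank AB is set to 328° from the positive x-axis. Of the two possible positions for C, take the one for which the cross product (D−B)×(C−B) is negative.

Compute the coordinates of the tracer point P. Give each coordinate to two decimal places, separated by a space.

A=(0,0), D=(11.00,0)
B = A + 1.00·(cos328°, sin328°) = (0.8480, -0.5299)
|BD| = 10.1658
circle(B,6.00) ∩ circle(D,9.00): a=2.8696, h=5.2693
  candidates: C₊=(3.4390,4.8818) cross=53.567; C₋=(3.9884,-5.6425) cross=-53.567
  mode - wants cross < 0 → take C=(3.9884,-5.6425) (cross=-53.567)
ex = (C−B)/|BC| = (0.5234,-0.8521); ey = (0.8521,0.5234)
P = B + 0.81·ex + -0.99·ey = (0.4284,-1.7383)

0.43 -1.74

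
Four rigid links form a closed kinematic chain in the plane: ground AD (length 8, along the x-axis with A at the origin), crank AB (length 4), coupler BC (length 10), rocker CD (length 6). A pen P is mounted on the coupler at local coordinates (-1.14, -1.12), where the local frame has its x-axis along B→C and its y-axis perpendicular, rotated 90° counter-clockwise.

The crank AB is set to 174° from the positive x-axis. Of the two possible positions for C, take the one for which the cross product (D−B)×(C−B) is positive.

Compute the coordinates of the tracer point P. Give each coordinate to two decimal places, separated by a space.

A=(0,0), D=(8.00,0)
B = A + 4.00·(cos174°, sin174°) = (-3.9781, 0.4181)
|BD| = 11.9854
circle(B,10.00) ∩ circle(D,6.00): a=8.6626, h=4.9959
  candidates: C₊=(4.8535,5.1088) cross=59.878; C₋=(4.5050,-4.8770) cross=-59.878
  mode + wants cross > 0 → take C=(4.8535,5.1088) (cross=59.878)
ex = (C−B)/|BC| = (0.8832,0.4691); ey = (-0.4691,0.8832)
P = B + -1.14·ex + -1.12·ey = (-4.4595,-1.1058)

-4.46 -1.11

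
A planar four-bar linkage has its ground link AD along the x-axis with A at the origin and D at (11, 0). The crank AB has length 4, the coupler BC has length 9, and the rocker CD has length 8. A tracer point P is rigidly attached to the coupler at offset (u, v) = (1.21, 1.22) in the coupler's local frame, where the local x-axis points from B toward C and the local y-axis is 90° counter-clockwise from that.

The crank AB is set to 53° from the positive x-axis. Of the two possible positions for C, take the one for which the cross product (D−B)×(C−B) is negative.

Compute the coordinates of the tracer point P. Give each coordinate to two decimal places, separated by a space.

A=(0,0), D=(11.00,0)
B = A + 4.00·(cos53°, sin53°) = (2.4073, 3.1945)
|BD| = 9.1673
circle(B,9.00) ∩ circle(D,8.00): a=5.5109, h=7.1155
  candidates: C₊=(10.0522,7.9437) cross=65.230; C₋=(5.0932,-5.3953) cross=-65.230
  mode - wants cross < 0 → take C=(5.0932,-5.3953) (cross=-65.230)
ex = (C−B)/|BC| = (0.2984,-0.9544); ey = (0.9544,0.2984)
P = B + 1.21·ex + 1.22·ey = (3.9328,2.4038)

3.93 2.40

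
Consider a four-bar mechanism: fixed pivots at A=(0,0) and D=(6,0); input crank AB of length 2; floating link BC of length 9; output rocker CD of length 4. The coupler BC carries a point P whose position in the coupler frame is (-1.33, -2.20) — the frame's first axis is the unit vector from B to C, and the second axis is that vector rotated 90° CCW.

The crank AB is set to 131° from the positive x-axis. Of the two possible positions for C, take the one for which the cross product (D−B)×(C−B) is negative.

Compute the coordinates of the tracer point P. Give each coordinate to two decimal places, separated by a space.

-3.71 0.58

A=(0,0), D=(6.00,0)
B = A + 2.00·(cos131°, sin131°) = (-1.3121, 1.5094)
|BD| = 7.4663
circle(B,9.00) ∩ circle(D,4.00): a=8.0860, h=3.9517
  candidates: C₊=(7.4059,3.7448) cross=29.504; C₋=(5.8081,-3.9954) cross=-29.504
  mode - wants cross < 0 → take C=(5.8081,-3.9954) (cross=-29.504)
ex = (C−B)/|BC| = (0.7911,-0.6116); ey = (0.6116,0.7911)
P = B + -1.33·ex + -2.20·ey = (-3.7099,0.5824)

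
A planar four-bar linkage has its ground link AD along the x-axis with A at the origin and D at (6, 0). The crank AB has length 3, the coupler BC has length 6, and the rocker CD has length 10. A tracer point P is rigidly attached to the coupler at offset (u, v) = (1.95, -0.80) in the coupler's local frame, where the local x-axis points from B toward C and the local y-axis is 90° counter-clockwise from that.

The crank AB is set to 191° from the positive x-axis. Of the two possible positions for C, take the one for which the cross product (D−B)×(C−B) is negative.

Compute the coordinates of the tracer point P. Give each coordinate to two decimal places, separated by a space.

-3.31 -2.65

A=(0,0), D=(6.00,0)
B = A + 3.00·(cos191°, sin191°) = (-2.9449, -0.5724)
|BD| = 8.9632
circle(B,6.00) ∩ circle(D,10.00): a=0.9114, h=5.9304
  candidates: C₊=(-2.4141,5.4040) cross=53.155; C₋=(-1.6566,-6.4325) cross=-53.155
  mode - wants cross < 0 → take C=(-1.6566,-6.4325) (cross=-53.155)
ex = (C−B)/|BC| = (0.2147,-0.9767); ey = (0.9767,0.2147)
P = B + 1.95·ex + -0.80·ey = (-3.3075,-2.6487)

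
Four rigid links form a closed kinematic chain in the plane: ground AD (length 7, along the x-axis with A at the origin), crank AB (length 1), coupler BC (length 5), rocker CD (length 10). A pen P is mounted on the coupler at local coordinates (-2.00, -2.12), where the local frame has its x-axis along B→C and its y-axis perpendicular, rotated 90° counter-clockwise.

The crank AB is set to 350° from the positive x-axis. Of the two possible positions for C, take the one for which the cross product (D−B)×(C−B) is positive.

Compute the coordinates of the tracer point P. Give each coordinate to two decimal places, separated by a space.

A=(0,0), D=(7.00,0)
B = A + 1.00·(cos350°, sin350°) = (0.9848, -0.1736)
|BD| = 6.0177
circle(B,5.00) ∩ circle(D,10.00): a=-3.2228, h=3.8228
  candidates: C₊=(-2.3469,3.5546) cross=23.004; C₋=(-2.1263,-4.0878) cross=-23.004
  mode + wants cross > 0 → take C=(-2.3469,3.5546) (cross=23.004)
ex = (C−B)/|BC| = (-0.6663,0.7456); ey = (-0.7456,-0.6663)
P = B + -2.00·ex + -2.12·ey = (3.8983,-0.2523)

3.90 -0.25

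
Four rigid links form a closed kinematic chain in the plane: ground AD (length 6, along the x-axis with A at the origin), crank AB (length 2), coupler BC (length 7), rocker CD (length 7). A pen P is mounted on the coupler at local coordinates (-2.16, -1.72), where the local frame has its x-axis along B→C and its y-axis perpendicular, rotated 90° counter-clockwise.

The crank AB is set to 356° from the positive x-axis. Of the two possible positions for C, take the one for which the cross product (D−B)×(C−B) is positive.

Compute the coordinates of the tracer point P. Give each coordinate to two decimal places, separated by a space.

A=(0,0), D=(6.00,0)
B = A + 2.00·(cos356°, sin356°) = (1.9951, -0.1395)
|BD| = 4.0073
circle(B,7.00) ∩ circle(D,7.00): a=2.0037, h=6.7071
  candidates: C₊=(3.7641,6.6333) cross=26.877; C₋=(4.2311,-6.7728) cross=-26.877
  mode + wants cross > 0 → take C=(3.7641,6.6333) (cross=26.877)
ex = (C−B)/|BC| = (0.2527,0.9675); ey = (-0.9675,0.2527)
P = B + -2.16·ex + -1.72·ey = (3.1135,-2.6641)

3.11 -2.66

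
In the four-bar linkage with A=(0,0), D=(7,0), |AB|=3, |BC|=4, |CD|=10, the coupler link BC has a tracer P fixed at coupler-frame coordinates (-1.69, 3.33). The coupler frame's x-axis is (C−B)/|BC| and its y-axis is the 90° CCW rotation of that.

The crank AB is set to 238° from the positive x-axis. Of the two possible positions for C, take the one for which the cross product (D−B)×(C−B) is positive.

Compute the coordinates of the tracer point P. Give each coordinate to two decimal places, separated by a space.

A=(0,0), D=(7.00,0)
B = A + 3.00·(cos238°, sin238°) = (-1.5898, -2.5441)
|BD| = 8.9586
circle(B,4.00) ∩ circle(D,10.00): a=-0.2089, h=3.9945
  candidates: C₊=(-2.9245,1.2266) cross=35.786; C₋=(-0.6557,-6.4336) cross=-35.786
  mode + wants cross > 0 → take C=(-2.9245,1.2266) (cross=35.786)
ex = (C−B)/|BC| = (-0.3337,0.9427); ey = (-0.9427,-0.3337)
P = B + -1.69·ex + 3.33·ey = (-4.1650,-5.2484)

-4.16 -5.25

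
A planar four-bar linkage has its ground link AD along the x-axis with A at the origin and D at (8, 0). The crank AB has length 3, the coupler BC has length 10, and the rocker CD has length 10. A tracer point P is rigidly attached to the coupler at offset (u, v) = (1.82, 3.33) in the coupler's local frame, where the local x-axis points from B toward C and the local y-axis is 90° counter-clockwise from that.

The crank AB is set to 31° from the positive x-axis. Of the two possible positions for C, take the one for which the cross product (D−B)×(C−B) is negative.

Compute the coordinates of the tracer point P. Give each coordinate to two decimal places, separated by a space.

A=(0,0), D=(8.00,0)
B = A + 3.00·(cos31°, sin31°) = (2.5715, 1.5451)
|BD| = 5.6441
circle(B,10.00) ∩ circle(D,10.00): a=2.8221, h=9.5935
  candidates: C₊=(7.9120,9.9996) cross=54.147; C₋=(2.6595,-8.4545) cross=-54.147
  mode - wants cross < 0 → take C=(2.6595,-8.4545) (cross=-54.147)
ex = (C−B)/|BC| = (0.0088,-1.0000); ey = (1.0000,0.0088)
P = B + 1.82·ex + 3.33·ey = (5.9174,-0.2455)

5.92 -0.25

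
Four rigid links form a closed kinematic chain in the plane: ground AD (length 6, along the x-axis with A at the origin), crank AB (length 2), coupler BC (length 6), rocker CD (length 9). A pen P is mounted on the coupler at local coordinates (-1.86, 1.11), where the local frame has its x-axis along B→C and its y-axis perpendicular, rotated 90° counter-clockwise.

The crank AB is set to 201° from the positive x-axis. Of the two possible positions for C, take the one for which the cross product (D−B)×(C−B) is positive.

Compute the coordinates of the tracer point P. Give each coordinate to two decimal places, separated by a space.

A=(0,0), D=(6.00,0)
B = A + 2.00·(cos201°, sin201°) = (-1.8672, -0.7167)
|BD| = 7.8997
circle(B,6.00) ∩ circle(D,9.00): a=1.1017, h=5.8980
  candidates: C₊=(-1.3051,5.2569) cross=46.593; C₋=(-0.2349,-6.4904) cross=-46.593
  mode + wants cross > 0 → take C=(-1.3051,5.2569) (cross=46.593)
ex = (C−B)/|BC| = (0.0937,0.9956); ey = (-0.9956,0.0937)
P = B + -1.86·ex + 1.11·ey = (-3.1465,-2.4646)

-3.15 -2.46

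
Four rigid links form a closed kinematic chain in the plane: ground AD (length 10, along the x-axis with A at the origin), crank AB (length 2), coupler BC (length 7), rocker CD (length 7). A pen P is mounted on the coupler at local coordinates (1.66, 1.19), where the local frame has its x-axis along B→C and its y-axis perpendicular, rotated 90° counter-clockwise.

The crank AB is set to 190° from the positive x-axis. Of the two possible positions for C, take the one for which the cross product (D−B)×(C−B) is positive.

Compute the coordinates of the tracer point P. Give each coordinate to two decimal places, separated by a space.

-1.22 1.55

A=(0,0), D=(10.00,0)
B = A + 2.00·(cos190°, sin190°) = (-1.9696, -0.3473)
|BD| = 11.9747
circle(B,7.00) ∩ circle(D,7.00): a=5.9873, h=3.6266
  candidates: C₊=(3.9100,3.4514) cross=43.427; C₋=(4.1204,-3.7987) cross=-43.427
  mode + wants cross > 0 → take C=(3.9100,3.4514) (cross=43.427)
ex = (C−B)/|BC| = (0.8399,0.5427); ey = (-0.5427,0.8399)
P = B + 1.66·ex + 1.19·ey = (-1.2211,1.5531)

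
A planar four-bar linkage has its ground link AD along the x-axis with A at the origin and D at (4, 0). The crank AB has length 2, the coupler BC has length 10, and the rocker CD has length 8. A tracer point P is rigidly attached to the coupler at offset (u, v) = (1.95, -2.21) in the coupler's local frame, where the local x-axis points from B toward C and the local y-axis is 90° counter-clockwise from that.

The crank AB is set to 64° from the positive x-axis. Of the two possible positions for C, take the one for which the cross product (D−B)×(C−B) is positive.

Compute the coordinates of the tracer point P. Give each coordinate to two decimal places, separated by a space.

3.39 0.27

A=(0,0), D=(4.00,0)
B = A + 2.00·(cos64°, sin64°) = (0.8767, 1.7976)
|BD| = 3.6036
circle(B,10.00) ∩ circle(D,8.00): a=6.7968, h=7.3351
  candidates: C₊=(10.4265,4.7645) cross=26.433; C₋=(3.1086,-7.9502) cross=-26.433
  mode + wants cross > 0 → take C=(10.4265,4.7645) (cross=26.433)
ex = (C−B)/|BC| = (0.9550,0.2967); ey = (-0.2967,0.9550)
P = B + 1.95·ex + -2.21·ey = (3.3946,0.2656)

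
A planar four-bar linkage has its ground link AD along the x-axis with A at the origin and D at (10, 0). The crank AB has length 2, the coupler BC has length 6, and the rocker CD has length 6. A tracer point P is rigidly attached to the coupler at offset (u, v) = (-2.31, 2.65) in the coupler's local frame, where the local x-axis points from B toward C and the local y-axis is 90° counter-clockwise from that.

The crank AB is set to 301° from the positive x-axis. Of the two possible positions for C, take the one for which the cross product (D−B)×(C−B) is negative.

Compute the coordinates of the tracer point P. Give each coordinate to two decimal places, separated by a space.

A=(0,0), D=(10.00,0)
B = A + 2.00·(cos301°, sin301°) = (1.0301, -1.7143)
|BD| = 9.1323
circle(B,6.00) ∩ circle(D,6.00): a=4.5661, h=3.8923
  candidates: C₊=(4.7844,2.9660) cross=35.546; C₋=(6.2457,-4.6803) cross=-35.546
  mode - wants cross < 0 → take C=(6.2457,-4.6803) (cross=-35.546)
ex = (C−B)/|BC| = (0.8693,-0.4943); ey = (0.4943,0.8693)
P = B + -2.31·ex + 2.65·ey = (0.3320,1.7311)

0.33 1.73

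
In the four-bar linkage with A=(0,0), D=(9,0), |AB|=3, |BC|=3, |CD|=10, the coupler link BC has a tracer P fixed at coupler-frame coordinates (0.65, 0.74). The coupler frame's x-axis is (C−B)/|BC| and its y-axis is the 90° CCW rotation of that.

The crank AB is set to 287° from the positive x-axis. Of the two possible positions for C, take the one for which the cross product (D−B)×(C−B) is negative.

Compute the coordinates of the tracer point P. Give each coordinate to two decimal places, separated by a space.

A=(0,0), D=(9.00,0)
B = A + 3.00·(cos287°, sin287°) = (0.8771, -2.8689)
|BD| = 8.6146
circle(B,3.00) ∩ circle(D,10.00): a=-0.9744, h=2.8374
  candidates: C₊=(-0.9866,-0.5180) cross=24.443; C₋=(0.9033,-5.8688) cross=-24.443
  mode - wants cross < 0 → take C=(0.9033,-5.8688) (cross=-24.443)
ex = (C−B)/|BC| = (0.0087,-1.0000); ey = (1.0000,0.0087)
P = B + 0.65·ex + 0.74·ey = (1.6228,-3.5124)

1.62 -3.51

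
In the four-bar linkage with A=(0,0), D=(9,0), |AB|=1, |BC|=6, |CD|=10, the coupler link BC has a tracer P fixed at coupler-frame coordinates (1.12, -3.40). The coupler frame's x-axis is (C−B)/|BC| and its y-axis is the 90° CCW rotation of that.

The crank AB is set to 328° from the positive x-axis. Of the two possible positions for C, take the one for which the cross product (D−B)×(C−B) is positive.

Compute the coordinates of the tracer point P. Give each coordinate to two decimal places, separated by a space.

4.20 0.72

A=(0,0), D=(9.00,0)
B = A + 1.00·(cos328°, sin328°) = (0.8480, -0.5299)
|BD| = 8.1692
circle(B,6.00) ∩ circle(D,10.00): a=0.1674, h=5.9977
  candidates: C₊=(0.6260,5.4660) cross=48.996; C₋=(1.4042,-6.5041) cross=-48.996
  mode + wants cross > 0 → take C=(0.6260,5.4660) (cross=48.996)
ex = (C−B)/|BC| = (-0.0370,0.9993); ey = (-0.9993,-0.0370)
P = B + 1.12·ex + -3.40·ey = (4.2043,0.7151)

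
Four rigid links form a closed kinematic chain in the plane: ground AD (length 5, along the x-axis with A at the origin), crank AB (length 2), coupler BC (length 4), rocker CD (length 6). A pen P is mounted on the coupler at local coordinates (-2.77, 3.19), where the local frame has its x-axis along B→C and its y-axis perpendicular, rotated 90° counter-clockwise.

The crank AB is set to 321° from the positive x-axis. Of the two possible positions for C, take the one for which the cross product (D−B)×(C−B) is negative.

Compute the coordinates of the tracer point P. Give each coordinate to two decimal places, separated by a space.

4.37 1.89

A=(0,0), D=(5.00,0)
B = A + 2.00·(cos321°, sin321°) = (1.5543, -1.2586)
|BD| = 3.6684
circle(B,4.00) ∩ circle(D,6.00): a=-0.8918, h=3.8993
  candidates: C₊=(-0.6212,2.0980) cross=14.304; C₋=(2.0545,-5.2272) cross=-14.304
  mode - wants cross < 0 → take C=(2.0545,-5.2272) (cross=-14.304)
ex = (C−B)/|BC| = (0.1251,-0.9922); ey = (0.9922,0.1251)
P = B + -2.77·ex + 3.19·ey = (4.3729,1.8885)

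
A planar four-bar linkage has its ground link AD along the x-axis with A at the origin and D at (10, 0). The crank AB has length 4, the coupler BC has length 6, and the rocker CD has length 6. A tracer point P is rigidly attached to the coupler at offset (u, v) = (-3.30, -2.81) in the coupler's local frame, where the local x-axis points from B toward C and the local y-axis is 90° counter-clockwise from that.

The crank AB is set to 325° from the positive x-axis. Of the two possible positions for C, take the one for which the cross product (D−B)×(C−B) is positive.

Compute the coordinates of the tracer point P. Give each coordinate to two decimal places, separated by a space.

A=(0,0), D=(10.00,0)
B = A + 4.00·(cos325°, sin325°) = (3.2766, -2.2943)
|BD| = 7.1041
circle(B,6.00) ∩ circle(D,6.00): a=3.5520, h=4.8356
  candidates: C₊=(5.0766,3.4293) cross=34.352; C₋=(8.2000,-5.7236) cross=-34.352
  mode + wants cross > 0 → take C=(5.0766,3.4293) (cross=34.352)
ex = (C−B)/|BC| = (0.3000,0.9539); ey = (-0.9539,0.3000)
P = B + -3.30·ex + -2.81·ey = (4.9672,-6.2853)

4.97 -6.29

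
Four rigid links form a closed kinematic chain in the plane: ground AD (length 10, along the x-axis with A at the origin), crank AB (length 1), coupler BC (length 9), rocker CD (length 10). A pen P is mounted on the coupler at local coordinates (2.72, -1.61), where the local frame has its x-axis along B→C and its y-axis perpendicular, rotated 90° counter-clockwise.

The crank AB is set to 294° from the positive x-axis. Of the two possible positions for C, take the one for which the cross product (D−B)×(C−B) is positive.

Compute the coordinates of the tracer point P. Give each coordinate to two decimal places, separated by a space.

2.84 1.10

A=(0,0), D=(10.00,0)
B = A + 1.00·(cos294°, sin294°) = (0.4067, -0.9135)
|BD| = 9.6367
circle(B,9.00) ∩ circle(D,10.00): a=3.8325, h=8.1432
  candidates: C₊=(3.4500,7.5563) cross=78.473; C₋=(4.9940,-8.6568) cross=-78.473
  mode + wants cross > 0 → take C=(3.4500,7.5563) (cross=78.473)
ex = (C−B)/|BC| = (0.3381,0.9411); ey = (-0.9411,0.3381)
P = B + 2.72·ex + -1.61·ey = (2.8416,1.1018)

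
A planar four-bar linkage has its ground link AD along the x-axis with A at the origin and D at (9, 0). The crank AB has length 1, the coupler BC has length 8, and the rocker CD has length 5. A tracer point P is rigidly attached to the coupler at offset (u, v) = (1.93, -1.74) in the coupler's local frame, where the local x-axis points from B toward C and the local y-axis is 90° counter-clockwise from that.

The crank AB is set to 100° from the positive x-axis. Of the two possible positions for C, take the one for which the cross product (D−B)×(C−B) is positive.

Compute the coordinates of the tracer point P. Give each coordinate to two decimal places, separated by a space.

2.33 0.30

A=(0,0), D=(9.00,0)
B = A + 1.00·(cos100°, sin100°) = (-0.1736, 0.9848)
|BD| = 9.2264
circle(B,8.00) ∩ circle(D,5.00): a=6.7267, h=4.3303
  candidates: C₊=(6.9768,4.5724) cross=39.953; C₋=(6.0524,-4.0388) cross=-39.953
  mode + wants cross > 0 → take C=(6.9768,4.5724) (cross=39.953)
ex = (C−B)/|BC| = (0.8938,0.4484); ey = (-0.4484,0.8938)
P = B + 1.93·ex + -1.74·ey = (2.3317,0.2951)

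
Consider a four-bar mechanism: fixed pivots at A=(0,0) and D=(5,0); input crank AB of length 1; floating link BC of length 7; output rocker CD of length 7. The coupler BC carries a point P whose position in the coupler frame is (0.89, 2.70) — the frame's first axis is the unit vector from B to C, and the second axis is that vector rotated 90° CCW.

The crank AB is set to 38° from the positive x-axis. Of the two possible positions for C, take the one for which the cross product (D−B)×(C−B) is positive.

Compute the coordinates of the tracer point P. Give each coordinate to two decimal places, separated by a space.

A=(0,0), D=(5.00,0)
B = A + 1.00·(cos38°, sin38°) = (0.7880, 0.6157)
|BD| = 4.2567
circle(B,7.00) ∩ circle(D,7.00): a=2.1284, h=6.6686
  candidates: C₊=(3.8585,6.9063) cross=28.386; C₋=(1.9295,-6.2906) cross=-28.386
  mode + wants cross > 0 → take C=(3.8585,6.9063) (cross=28.386)
ex = (C−B)/|BC| = (0.4386,0.8987); ey = (-0.8987,0.4386)
P = B + 0.89·ex + 2.70·ey = (-1.2480,2.5998)

-1.25 2.60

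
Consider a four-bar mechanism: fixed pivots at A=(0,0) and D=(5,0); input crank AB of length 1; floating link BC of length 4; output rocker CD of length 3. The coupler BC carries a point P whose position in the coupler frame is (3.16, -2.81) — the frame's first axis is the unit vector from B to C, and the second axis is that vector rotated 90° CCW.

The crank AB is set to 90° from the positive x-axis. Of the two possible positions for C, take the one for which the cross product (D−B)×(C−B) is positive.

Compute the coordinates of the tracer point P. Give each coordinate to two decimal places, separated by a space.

A=(0,0), D=(5.00,0)
B = A + 1.00·(cos90°, sin90°) = (0.0000, 1.0000)
|BD| = 5.0990
circle(B,4.00) ∩ circle(D,3.00): a=3.2359, h=2.3513
  candidates: C₊=(3.6342,2.6711) cross=11.990; C₋=(2.7119,-1.9403) cross=-11.990
  mode + wants cross > 0 → take C=(3.6342,2.6711) (cross=11.990)
ex = (C−B)/|BC| = (0.9086,0.4178); ey = (-0.4178,0.9086)
P = B + 3.16·ex + -2.81·ey = (4.0450,-0.2329)

4.04 -0.23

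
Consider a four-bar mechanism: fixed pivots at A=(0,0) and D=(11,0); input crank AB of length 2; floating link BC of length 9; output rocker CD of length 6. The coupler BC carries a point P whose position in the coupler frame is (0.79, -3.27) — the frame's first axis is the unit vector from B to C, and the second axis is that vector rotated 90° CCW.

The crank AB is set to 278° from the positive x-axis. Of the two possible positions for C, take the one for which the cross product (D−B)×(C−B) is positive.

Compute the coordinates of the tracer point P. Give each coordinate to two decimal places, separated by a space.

A=(0,0), D=(11.00,0)
B = A + 2.00·(cos278°, sin278°) = (0.2783, -1.9805)
|BD| = 10.9030
circle(B,9.00) ∩ circle(D,6.00): a=7.5152, h=4.9520
  candidates: C₊=(6.7690,4.2542) cross=53.992; C₋=(8.5680,-5.4850) cross=-53.992
  mode + wants cross > 0 → take C=(6.7690,4.2542) (cross=53.992)
ex = (C−B)/|BC| = (0.7212,0.6927); ey = (-0.6927,0.7212)
P = B + 0.79·ex + -3.27·ey = (3.1134,-3.7915)

3.11 -3.79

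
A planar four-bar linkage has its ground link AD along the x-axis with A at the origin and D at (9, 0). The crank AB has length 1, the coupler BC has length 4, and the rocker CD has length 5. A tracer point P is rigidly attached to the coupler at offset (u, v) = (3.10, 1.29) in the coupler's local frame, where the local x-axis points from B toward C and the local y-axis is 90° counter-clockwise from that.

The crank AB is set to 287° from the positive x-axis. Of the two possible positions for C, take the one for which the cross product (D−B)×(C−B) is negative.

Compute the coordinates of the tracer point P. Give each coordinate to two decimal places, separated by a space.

A=(0,0), D=(9.00,0)
B = A + 1.00·(cos287°, sin287°) = (0.2924, -0.9563)
|BD| = 8.7600
circle(B,4.00) ∩ circle(D,5.00): a=3.8663, h=1.0256
  candidates: C₊=(4.0236,0.4852) cross=8.984; C₋=(4.2475,-1.5537) cross=-8.984
  mode - wants cross < 0 → take C=(4.2475,-1.5537) (cross=-8.984)
ex = (C−B)/|BC| = (0.9888,-0.1493); ey = (0.1493,0.9888)
P = B + 3.10·ex + 1.29·ey = (3.5503,-0.1437)

3.55 -0.14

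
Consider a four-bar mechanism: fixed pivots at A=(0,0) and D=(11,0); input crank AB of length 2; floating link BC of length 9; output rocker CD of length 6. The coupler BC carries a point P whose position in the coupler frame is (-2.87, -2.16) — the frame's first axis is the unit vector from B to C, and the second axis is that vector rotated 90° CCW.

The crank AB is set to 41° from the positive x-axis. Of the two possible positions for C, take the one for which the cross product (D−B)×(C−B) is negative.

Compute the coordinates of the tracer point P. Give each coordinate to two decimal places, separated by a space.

-2.04 1.84

A=(0,0), D=(11.00,0)
B = A + 2.00·(cos41°, sin41°) = (1.5094, 1.3121)
|BD| = 9.5809
circle(B,9.00) ∩ circle(D,6.00): a=7.1389, h=5.4806
  candidates: C₊=(9.3316,5.7634) cross=52.509; C₋=(7.8304,-5.0945) cross=-52.509
  mode - wants cross < 0 → take C=(7.8304,-5.0945) (cross=-52.509)
ex = (C−B)/|BC| = (0.7023,-0.7118); ey = (0.7118,0.7023)
P = B + -2.87·ex + -2.16·ey = (-2.0439,1.8381)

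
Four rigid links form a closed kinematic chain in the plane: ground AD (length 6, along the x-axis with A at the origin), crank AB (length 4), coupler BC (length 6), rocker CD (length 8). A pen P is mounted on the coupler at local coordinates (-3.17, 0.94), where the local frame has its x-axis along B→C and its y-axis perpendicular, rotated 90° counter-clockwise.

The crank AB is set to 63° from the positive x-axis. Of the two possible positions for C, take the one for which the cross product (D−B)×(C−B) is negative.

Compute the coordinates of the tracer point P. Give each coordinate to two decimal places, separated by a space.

4.53 5.46

A=(0,0), D=(6.00,0)
B = A + 4.00·(cos63°, sin63°) = (1.8160, 3.5640)
|BD| = 5.4962
circle(B,6.00) ∩ circle(D,8.00): a=0.2009, h=5.9966
  candidates: C₊=(5.8574,7.9987) cross=32.959; C₋=(-1.9196,-1.1312) cross=-32.959
  mode - wants cross < 0 → take C=(-1.9196,-1.1312) (cross=-32.959)
ex = (C−B)/|BC| = (-0.6226,-0.7825); ey = (0.7825,-0.6226)
P = B + -3.17·ex + 0.94·ey = (4.5252,5.4594)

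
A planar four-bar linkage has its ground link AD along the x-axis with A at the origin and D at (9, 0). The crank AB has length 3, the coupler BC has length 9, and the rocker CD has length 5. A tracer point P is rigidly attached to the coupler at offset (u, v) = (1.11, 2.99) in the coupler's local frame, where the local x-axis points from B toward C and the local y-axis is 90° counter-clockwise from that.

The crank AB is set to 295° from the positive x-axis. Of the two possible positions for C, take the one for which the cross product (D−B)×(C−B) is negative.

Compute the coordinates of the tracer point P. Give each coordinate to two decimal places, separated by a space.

3.07 -0.09

A=(0,0), D=(9.00,0)
B = A + 3.00·(cos295°, sin295°) = (1.2679, -2.7189)
|BD| = 8.1963
circle(B,9.00) ∩ circle(D,5.00): a=7.5143, h=4.9533
  candidates: C₊=(6.7135,4.4466) cross=40.598; C₋=(9.9998,-4.8990) cross=-40.598
  mode - wants cross < 0 → take C=(9.9998,-4.8990) (cross=-40.598)
ex = (C−B)/|BC| = (0.9702,-0.2422); ey = (0.2422,0.9702)
P = B + 1.11·ex + 2.99·ey = (3.0691,-0.0868)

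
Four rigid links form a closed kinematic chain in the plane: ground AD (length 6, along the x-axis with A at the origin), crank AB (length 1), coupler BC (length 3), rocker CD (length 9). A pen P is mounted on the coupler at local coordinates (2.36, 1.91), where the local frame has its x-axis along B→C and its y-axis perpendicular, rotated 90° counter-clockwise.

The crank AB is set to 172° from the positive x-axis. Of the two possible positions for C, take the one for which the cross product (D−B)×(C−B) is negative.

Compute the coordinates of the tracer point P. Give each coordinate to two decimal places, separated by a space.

A=(0,0), D=(6.00,0)
B = A + 1.00·(cos172°, sin172°) = (-0.9903, 0.1392)
|BD| = 6.9917
circle(B,3.00) ∩ circle(D,9.00): a=-1.6532, h=2.5034
  candidates: C₊=(-2.5933,2.6750) cross=17.503; C₋=(-2.6929,-2.3308) cross=-17.503
  mode - wants cross < 0 → take C=(-2.6929,-2.3308) (cross=-17.503)
ex = (C−B)/|BC| = (-0.5676,-0.8233); ey = (0.8233,-0.5676)
P = B + 2.36·ex + 1.91·ey = (-0.7571,-2.8879)

-0.76 -2.89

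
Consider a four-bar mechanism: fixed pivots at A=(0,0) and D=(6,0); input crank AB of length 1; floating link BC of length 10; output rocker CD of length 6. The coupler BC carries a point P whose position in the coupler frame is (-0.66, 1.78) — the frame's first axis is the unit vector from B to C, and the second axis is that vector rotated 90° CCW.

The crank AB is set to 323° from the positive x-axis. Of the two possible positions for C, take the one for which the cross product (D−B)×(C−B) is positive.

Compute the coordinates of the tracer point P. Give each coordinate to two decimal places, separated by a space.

A=(0,0), D=(6.00,0)
B = A + 1.00·(cos323°, sin323°) = (0.7986, -0.6018)
|BD| = 5.2361
circle(B,10.00) ∩ circle(D,6.00): a=8.7295, h=4.8781
  candidates: C₊=(8.9096,5.2473) cross=25.542; C₋=(10.0309,-4.4443) cross=-25.542
  mode + wants cross > 0 → take C=(8.9096,5.2473) (cross=25.542)
ex = (C−B)/|BC| = (0.8111,0.5849); ey = (-0.5849,0.8111)
P = B + -0.66·ex + 1.78·ey = (-0.7778,0.4559)

-0.78 0.46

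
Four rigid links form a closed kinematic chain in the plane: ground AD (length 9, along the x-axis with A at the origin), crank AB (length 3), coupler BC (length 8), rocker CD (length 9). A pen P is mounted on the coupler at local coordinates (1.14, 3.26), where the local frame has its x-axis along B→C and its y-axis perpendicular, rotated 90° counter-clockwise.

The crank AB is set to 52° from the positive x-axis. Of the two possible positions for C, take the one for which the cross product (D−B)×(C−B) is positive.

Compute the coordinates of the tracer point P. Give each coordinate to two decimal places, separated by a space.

-0.04 5.25

A=(0,0), D=(9.00,0)
B = A + 3.00·(cos52°, sin52°) = (1.8470, 2.3640)
|BD| = 7.5335
circle(B,8.00) ∩ circle(D,9.00): a=2.6385, h=7.5524
  candidates: C₊=(6.7221,8.7070) cross=56.896; C₋=(1.9823,-5.6348) cross=-56.896
  mode + wants cross > 0 → take C=(6.7221,8.7070) (cross=56.896)
ex = (C−B)/|BC| = (0.6094,0.7929); ey = (-0.7929,0.6094)
P = B + 1.14·ex + 3.26·ey = (-0.0431,5.2545)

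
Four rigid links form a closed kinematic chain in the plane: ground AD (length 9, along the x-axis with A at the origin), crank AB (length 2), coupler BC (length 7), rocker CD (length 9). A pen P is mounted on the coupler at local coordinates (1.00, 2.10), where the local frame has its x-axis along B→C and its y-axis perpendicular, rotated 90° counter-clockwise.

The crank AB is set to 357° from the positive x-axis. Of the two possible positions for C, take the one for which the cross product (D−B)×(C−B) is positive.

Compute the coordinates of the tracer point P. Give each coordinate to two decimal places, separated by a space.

A=(0,0), D=(9.00,0)
B = A + 2.00·(cos357°, sin357°) = (1.9973, -0.1047)
|BD| = 7.0035
circle(B,7.00) ∩ circle(D,9.00): a=1.2172, h=6.8934
  candidates: C₊=(3.1113,6.8061) cross=48.278; C₋=(3.3173,-6.9791) cross=-48.278
  mode + wants cross > 0 → take C=(3.1113,6.8061) (cross=48.278)
ex = (C−B)/|BC| = (0.1591,0.9873); ey = (-0.9873,0.1591)
P = B + 1.00·ex + 2.10·ey = (0.0832,1.2168)

0.08 1.22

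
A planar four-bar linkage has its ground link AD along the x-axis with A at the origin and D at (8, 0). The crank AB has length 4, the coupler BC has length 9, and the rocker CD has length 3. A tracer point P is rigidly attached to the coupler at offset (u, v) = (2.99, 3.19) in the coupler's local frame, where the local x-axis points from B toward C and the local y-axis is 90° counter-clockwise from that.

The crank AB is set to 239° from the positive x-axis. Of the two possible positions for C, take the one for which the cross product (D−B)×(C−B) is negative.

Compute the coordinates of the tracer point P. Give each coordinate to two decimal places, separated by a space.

A=(0,0), D=(8.00,0)
B = A + 4.00·(cos239°, sin239°) = (-2.0602, -3.4287)
|BD| = 10.6284
circle(B,9.00) ∩ circle(D,3.00): a=8.7013, h=2.2992
  candidates: C₊=(5.4343,1.5547) cross=24.437; C₋=(6.9177,-2.7980) cross=-24.437
  mode - wants cross < 0 → take C=(6.9177,-2.7980) (cross=-24.437)
ex = (C−B)/|BC| = (0.9975,0.0701); ey = (-0.0701,0.9975)
P = B + 2.99·ex + 3.19·ey = (0.6990,-0.0370)

0.70 -0.04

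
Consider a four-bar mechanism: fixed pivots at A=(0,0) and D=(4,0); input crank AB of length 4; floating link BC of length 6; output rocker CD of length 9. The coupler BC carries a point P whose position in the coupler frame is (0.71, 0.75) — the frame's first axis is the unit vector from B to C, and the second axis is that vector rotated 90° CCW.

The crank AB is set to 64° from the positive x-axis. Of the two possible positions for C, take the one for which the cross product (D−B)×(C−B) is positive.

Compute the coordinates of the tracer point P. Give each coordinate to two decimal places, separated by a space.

1.39 4.56

A=(0,0), D=(4.00,0)
B = A + 4.00·(cos64°, sin64°) = (1.7535, 3.5952)
|BD| = 4.2394
circle(B,6.00) ∩ circle(D,9.00): a=-3.1877, h=5.0831
  candidates: C₊=(4.3750,8.9922) cross=21.549; C₋=(-4.2465,3.6049) cross=-21.549
  mode + wants cross > 0 → take C=(4.3750,8.9922) (cross=21.549)
ex = (C−B)/|BC| = (0.4369,0.8995); ey = (-0.8995,0.4369)
P = B + 0.71·ex + 0.75·ey = (1.3891,4.5615)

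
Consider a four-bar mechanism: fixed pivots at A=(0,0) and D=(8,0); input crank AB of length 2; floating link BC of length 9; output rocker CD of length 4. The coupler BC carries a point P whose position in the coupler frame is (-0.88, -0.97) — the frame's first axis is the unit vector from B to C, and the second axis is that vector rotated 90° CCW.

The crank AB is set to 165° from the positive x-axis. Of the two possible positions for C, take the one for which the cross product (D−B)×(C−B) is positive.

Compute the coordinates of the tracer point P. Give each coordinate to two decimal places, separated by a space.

-2.41 -0.70

A=(0,0), D=(8.00,0)
B = A + 2.00·(cos165°, sin165°) = (-1.9319, 0.5176)
|BD| = 9.9453
circle(B,9.00) ∩ circle(D,4.00): a=8.2405, h=3.6185
  candidates: C₊=(6.4858,3.7023) cross=35.987; C₋=(6.1092,-3.5249) cross=-35.987
  mode + wants cross > 0 → take C=(6.4858,3.7023) (cross=35.987)
ex = (C−B)/|BC| = (0.9353,0.3539); ey = (-0.3539,0.9353)
P = B + -0.88·ex + -0.97·ey = (-2.4117,-0.7010)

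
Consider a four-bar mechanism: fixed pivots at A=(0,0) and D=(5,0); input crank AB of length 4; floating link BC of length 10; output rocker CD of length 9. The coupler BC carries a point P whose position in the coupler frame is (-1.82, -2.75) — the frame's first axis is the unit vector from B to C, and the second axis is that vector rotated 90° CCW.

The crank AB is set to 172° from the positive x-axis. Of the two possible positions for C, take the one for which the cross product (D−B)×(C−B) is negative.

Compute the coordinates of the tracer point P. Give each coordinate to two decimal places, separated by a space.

A=(0,0), D=(5.00,0)
B = A + 4.00·(cos172°, sin172°) = (-3.9611, 0.5567)
|BD| = 8.9783
circle(B,10.00) ∩ circle(D,9.00): a=5.5473, h=8.3203
  candidates: C₊=(2.0914,8.5171) cross=74.703; C₋=(1.0596,-8.0916) cross=-74.703
  mode - wants cross < 0 → take C=(1.0596,-8.0916) (cross=-74.703)
ex = (C−B)/|BC| = (0.5021,-0.8648); ey = (0.8648,0.5021)
P = B + -1.82·ex + -2.75·ey = (-7.2531,0.7500)

-7.25 0.75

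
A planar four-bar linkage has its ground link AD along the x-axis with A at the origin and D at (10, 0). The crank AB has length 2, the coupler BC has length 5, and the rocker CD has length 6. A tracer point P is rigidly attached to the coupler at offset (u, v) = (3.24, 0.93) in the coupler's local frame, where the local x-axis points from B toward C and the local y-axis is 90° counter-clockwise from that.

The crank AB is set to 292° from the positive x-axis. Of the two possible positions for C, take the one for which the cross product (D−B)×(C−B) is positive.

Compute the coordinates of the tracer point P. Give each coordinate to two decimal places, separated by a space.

A=(0,0), D=(10.00,0)
B = A + 2.00·(cos292°, sin292°) = (0.7492, -1.8544)
|BD| = 9.4348
circle(B,5.00) ∩ circle(D,6.00): a=4.1345, h=2.8118
  candidates: C₊=(4.2504,1.7152) cross=26.529; C₋=(5.3557,-3.7987) cross=-26.529
  mode + wants cross > 0 → take C=(4.2504,1.7152) (cross=26.529)
ex = (C−B)/|BC| = (0.7002,0.7139); ey = (-0.7139,0.7002)
P = B + 3.24·ex + 0.93·ey = (2.3540,1.1099)

2.35 1.11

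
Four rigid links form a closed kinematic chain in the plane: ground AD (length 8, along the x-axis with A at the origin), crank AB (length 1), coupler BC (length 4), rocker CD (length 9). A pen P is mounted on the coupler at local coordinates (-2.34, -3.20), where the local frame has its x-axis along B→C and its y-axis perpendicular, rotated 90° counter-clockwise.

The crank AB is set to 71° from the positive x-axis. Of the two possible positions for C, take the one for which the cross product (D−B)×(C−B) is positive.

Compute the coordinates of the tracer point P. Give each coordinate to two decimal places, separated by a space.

A=(0,0), D=(8.00,0)
B = A + 1.00·(cos71°, sin71°) = (0.3256, 0.9455)
|BD| = 7.7325
circle(B,4.00) ∩ circle(D,9.00): a=-0.3368, h=3.9858
  candidates: C₊=(0.4786,4.9426) cross=30.820; C₋=(-0.4961,-2.9692) cross=-30.820
  mode + wants cross > 0 → take C=(0.4786,4.9426) (cross=30.820)
ex = (C−B)/|BC| = (0.0383,0.9993); ey = (-0.9993,0.0383)
P = B + -2.34·ex + -3.20·ey = (3.4337,-1.5152)

3.43 -1.52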